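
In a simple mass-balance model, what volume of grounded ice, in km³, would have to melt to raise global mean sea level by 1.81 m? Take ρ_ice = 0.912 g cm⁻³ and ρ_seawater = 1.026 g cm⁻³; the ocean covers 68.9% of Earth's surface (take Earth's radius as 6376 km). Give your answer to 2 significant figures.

≈ 7.2×10^5 km³

Required water volume = Δh × A = 1.81 m × 3.52×10^14 m² = 6.371×10^14 m³ = 6.371×10^5 km³.
Ice volume = water volume × ρ_w/ρ_ice = 6.371×10^5 × 1026/912 = 7.2×10^5 km³.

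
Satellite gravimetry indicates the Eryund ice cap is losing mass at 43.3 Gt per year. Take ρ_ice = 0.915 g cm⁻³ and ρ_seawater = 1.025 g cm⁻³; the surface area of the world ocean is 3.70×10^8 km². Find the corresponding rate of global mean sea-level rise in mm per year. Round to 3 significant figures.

≈ 0.114 mm/yr

ρ_w = 1.025 g cm⁻³ = 1025 kg m⁻³. Annual water volume added = 43.3 Gt / ρ_w = 4.330×10^13 kg / 1025 kg m⁻³ = 4.224×10^10 m³.
Δh per year = 4.224×10^10 / 3.70×10^14 = 1.14×10^-4 m = 0.114 mm.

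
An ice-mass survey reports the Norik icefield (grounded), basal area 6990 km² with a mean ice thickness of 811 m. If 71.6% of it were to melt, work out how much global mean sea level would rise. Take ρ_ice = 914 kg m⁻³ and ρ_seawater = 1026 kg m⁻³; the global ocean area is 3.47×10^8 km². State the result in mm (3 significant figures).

Norik: ice volume = 6990 km² × 811 m = 5669 km³; 0.716 × 5669 × (914/1026) = 3616 km³ of water.
Spread over 3.47×10^14 m² of ocean, Δh = 3.616×10^12 / 3.47×10^14 = 0.0104 m = 10.4 mm.

≈ 10.4 mm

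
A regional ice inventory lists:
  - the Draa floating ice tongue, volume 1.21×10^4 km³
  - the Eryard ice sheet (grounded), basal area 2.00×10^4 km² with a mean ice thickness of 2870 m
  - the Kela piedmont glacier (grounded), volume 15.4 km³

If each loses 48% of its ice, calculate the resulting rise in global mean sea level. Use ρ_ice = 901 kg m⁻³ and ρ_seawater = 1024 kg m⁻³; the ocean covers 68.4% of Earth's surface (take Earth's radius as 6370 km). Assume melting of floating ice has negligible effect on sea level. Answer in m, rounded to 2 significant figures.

The Draa floating ice tongue is floating and already displaces its own weight of water, so its melt adds essentially nothing to sea level.
Eryard: ice volume = 2.00×10^4 km² × 2870 m = 5.740×10^4 km³; 0.48 × 5.740×10^4 × (901/1024) = 2.424×10^4 km³ of water.
Kela: 0.48 × 15.4 km³ × (901/1024) = 6.504 km³ of water.
Total added water ≈ 2.425×10^13 m³ over 3.49×10^14 m² → Δh = 0.0695 m.

≈ 0.070 m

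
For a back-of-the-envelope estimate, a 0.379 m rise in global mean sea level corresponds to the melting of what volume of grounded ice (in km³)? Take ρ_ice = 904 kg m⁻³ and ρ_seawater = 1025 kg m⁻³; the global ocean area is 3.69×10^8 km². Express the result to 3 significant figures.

≈ 1.59×10^5 km³

Required water volume = Δh × A = 0.379 m × 3.69×10^14 m² = 1.399×10^14 m³ = 1.399×10^5 km³.
Ice volume = water volume × ρ_w/ρ_ice = 1.399×10^5 × 1025/904 = 1.59×10^5 km³.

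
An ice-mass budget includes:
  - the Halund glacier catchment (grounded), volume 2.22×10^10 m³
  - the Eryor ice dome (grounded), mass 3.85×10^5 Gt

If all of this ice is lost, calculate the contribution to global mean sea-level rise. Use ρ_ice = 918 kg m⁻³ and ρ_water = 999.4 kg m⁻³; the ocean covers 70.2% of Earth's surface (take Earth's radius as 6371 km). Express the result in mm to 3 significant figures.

≈ 1080 mm

Halund: 2.22×10^10 m³ × (918/999.4) = 2.039×10^10 m³ of water.
Eryor: 3.85×10^5 Gt = 3.850×10^17 kg; dividing by ρ_w = 999.4 kg m⁻³ gives 3.852×10^14 m³ of water.
Total added water ≈ 3.853×10^14 m³ over 3.58×10^14 m² → Δh = 1.08 m = 1080 mm.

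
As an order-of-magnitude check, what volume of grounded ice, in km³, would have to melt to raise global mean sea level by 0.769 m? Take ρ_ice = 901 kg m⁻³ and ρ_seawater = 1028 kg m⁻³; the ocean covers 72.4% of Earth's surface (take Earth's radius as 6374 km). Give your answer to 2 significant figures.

≈ 3.2×10^5 km³

Required water volume = Δh × A = 0.769 m × 3.70×10^14 m² = 2.842×10^14 m³ = 2.842×10^5 km³.
Ice volume = water volume × ρ_w/ρ_ice = 2.842×10^5 × 1028/901 = 3.2×10^5 km³.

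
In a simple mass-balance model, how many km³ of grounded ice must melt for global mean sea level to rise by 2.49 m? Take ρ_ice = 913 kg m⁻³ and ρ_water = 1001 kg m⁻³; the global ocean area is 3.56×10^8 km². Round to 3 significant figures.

≈ 9.72×10^5 km³

Required water volume = Δh × A = 2.49 m × 3.56×10^14 m² = 8.864×10^14 m³ = 8.864×10^5 km³.
Ice volume = water volume × ρ_w/ρ_ice = 8.864×10^5 × 1001/913 = 9.72×10^5 km³.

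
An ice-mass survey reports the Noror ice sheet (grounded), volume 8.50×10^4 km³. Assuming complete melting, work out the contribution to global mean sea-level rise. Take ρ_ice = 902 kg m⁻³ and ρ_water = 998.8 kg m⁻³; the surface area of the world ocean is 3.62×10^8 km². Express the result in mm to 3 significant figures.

Noror: 8.50×10^4 km³ × (902/998.8) = 7.676×10^4 km³ of water.
Spread over 3.62×10^14 m² of ocean, Δh = 7.676×10^13 / 3.62×10^14 = 0.212 m = 212 mm.

≈ 212 mm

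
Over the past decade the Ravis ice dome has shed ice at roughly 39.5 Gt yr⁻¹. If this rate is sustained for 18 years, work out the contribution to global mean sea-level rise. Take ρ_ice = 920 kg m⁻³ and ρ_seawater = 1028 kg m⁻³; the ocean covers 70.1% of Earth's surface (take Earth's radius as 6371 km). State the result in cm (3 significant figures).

Total mass lost = 39.5 Gt/yr × 18 yr = 711.0 Gt = 7.110×10^14 kg.
ρ_w = 1028 kg m⁻³, so water volume = 7.110×10^14 / 1028 = 6.916×10^11 m³.
Δh = 6.916×10^11 / 3.58×10^14 = 1.93×10^-3 m = 0.193 cm.

≈ 0.193 cm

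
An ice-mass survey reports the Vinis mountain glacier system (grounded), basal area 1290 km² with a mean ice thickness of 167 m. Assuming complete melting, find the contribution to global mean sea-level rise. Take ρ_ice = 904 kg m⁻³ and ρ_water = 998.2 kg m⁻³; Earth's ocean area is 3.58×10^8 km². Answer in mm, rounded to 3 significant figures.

Vinis: ice volume = 1290 km² × 167 m = 215.4 km³; 215.4 × (904/998.2) = 195.1 km³ of water.
Spread over 3.58×10^14 m² of ocean, Δh = 1.951×10^11 / 3.58×10^14 = 5.45×10^-4 m = 0.545 mm.

≈ 0.545 mm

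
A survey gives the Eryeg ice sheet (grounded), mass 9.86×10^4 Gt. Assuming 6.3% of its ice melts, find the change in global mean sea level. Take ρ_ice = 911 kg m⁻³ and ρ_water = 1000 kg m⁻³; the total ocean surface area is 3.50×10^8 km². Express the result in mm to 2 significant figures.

Eryeg: 0.063 × 9.86×10^4 Gt = 6.212×10^15 kg; dividing by ρ_w = 1000 kg m⁻³ gives 6.212×10^12 m³ of water.
Spread over 3.50×10^14 m² of ocean, Δh = 6.212×10^12 / 3.50×10^14 = 0.0177 m = 18 mm.

≈ 18 mm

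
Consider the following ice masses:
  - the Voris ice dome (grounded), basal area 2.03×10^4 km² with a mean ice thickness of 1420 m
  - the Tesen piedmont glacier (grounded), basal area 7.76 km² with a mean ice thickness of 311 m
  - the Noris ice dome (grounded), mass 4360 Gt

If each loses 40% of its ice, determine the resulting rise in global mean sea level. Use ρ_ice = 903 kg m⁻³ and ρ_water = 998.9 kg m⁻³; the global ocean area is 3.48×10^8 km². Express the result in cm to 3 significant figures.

≈ 3.50 cm

Voris: ice volume = 2.03×10^4 km² × 1420 m = 2.883×10^4 km³; 0.4 × 2.883×10^4 × (903/998.9) = 1.042×10^4 km³ of water.
Tesen: ice volume = 7.76 km² × 311 m = 2.413 km³; 0.4 × 2.413 × (903/998.9) = 0.8727 km³ of water.
Noris: 0.4 × 4360 Gt = 1.744×10^15 kg; dividing by ρ_w = 998.9 kg m⁻³ gives 1.746×10^12 m³ of water.
Total added water ≈ 1.217×10^13 m³ over 3.48×10^14 m² → Δh = 0.0350 m = 3.50 cm.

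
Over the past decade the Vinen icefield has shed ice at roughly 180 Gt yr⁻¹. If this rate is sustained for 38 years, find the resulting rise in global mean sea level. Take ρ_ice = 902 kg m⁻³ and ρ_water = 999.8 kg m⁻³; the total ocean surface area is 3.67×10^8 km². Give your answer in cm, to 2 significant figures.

Total mass lost = 180 Gt/yr × 38 yr = 6840 Gt = 6.840×10^15 kg.
ρ_w = 999.8 kg m⁻³, so water volume = 6.840×10^15 / 999.8 = 6.841×10^12 m³.
Δh = 6.841×10^12 / 3.67×10^14 = 0.0186 m = 1.9 cm.

≈ 1.9 cm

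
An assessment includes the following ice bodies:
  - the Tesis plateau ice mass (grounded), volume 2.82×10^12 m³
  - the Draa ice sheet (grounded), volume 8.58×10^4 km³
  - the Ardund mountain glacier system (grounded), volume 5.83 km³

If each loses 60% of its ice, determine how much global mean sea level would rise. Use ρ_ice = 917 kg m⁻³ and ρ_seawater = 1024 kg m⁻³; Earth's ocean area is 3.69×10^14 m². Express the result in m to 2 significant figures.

Tesis: 0.6 × 2.82×10^12 m³ × (917/1024) = 1.515×10^12 m³ of water.
Draa: 0.6 × 8.58×10^4 km³ × (917/1024) = 4.610×10^4 km³ of water.
Ardund: 0.6 × 5.83 km³ × (917/1024) = 3.132 km³ of water.
Total added water ≈ 4.762×10^13 m³ over 3.69×10^14 m² → Δh = 0.129 m.

≈ 0.13 m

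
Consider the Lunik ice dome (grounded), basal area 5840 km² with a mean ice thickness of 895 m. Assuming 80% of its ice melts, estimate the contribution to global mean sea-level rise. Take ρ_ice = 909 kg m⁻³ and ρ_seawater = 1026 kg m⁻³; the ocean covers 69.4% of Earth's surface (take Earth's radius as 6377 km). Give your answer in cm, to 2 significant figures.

≈ 1.0 cm

Lunik: ice volume = 5840 km² × 895 m = 5227 km³; 0.8 × 5227 × (909/1026) = 3705 km³ of water.
Spread over 3.55×10^14 m² of ocean, Δh = 3.705×10^12 / 3.55×10^14 = 0.0104 m = 1.0 cm.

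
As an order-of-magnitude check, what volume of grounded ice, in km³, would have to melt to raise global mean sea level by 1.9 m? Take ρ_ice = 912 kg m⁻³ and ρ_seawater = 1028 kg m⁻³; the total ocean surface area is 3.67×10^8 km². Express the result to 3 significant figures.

≈ 7.86×10^5 km³

Required water volume = Δh × A = 1.9 m × 3.67×10^14 m² = 6.973×10^14 m³ = 6.973×10^5 km³.
Ice volume = water volume × ρ_w/ρ_ice = 6.973×10^5 × 1028/912 = 7.86×10^5 km³.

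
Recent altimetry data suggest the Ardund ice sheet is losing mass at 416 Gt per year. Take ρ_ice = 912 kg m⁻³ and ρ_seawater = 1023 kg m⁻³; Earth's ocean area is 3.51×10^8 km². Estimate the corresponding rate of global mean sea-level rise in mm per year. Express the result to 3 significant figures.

ρ_w = 1023 kg m⁻³. Annual water volume added = 416 Gt / ρ_w = 4.160×10^14 kg / 1023 kg m⁻³ = 4.066×10^11 m³.
Δh per year = 4.066×10^11 / 3.51×10^14 = 1.16×10^-3 m = 1.16 mm.

≈ 1.16 mm/yr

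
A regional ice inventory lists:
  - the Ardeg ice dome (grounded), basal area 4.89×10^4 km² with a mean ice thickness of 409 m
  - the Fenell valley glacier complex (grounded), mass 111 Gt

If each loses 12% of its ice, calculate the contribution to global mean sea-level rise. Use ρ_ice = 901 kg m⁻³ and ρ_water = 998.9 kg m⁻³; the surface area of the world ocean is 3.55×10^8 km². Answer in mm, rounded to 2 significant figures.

≈ 6.1 mm

Ardeg: ice volume = 4.89×10^4 km² × 409 m = 2.000×10^4 km³; 0.12 × 2.000×10^4 × (901/998.9) = 2165 km³ of water.
Fenell: 0.12 × 111 Gt = 1.332×10^13 kg; dividing by ρ_w = 998.9 kg m⁻³ gives 1.333×10^10 m³ of water.
Total added water ≈ 2.178×10^12 m³ over 3.55×10^14 m² → Δh = 6.14×10^-3 m = 6.1 mm.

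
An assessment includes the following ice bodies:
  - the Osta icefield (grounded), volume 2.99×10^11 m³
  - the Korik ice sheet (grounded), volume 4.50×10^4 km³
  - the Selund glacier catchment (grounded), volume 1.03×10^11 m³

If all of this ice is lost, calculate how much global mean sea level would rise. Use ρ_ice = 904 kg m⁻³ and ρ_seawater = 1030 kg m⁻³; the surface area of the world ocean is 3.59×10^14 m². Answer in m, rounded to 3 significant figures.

Osta: 2.99×10^11 m³ × (904/1030) = 2.624×10^11 m³ of water.
Korik: 4.50×10^4 km³ × (904/1030) = 3.950×10^4 km³ of water.
Selund: 1.03×10^11 m³ × (904/1030) = 9.040×10^10 m³ of water.
Total added water ≈ 3.985×10^13 m³ over 3.59×10^14 m² → Δh = 0.111 m.

≈ 0.111 m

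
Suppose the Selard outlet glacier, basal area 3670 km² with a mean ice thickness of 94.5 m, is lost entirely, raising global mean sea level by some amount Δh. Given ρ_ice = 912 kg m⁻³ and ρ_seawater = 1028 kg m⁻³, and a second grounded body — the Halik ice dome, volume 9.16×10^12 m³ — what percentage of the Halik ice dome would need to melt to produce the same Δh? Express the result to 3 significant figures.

Equal sea-level rise means equal mass of meltwater, i.e. equal mass of ice lost.
Ice mass of Selard: 3.163×10^14 kg; ice mass of Halik: 8.354×10^15 kg.
Fraction required = 3.163×10^14 / 8.354×10^15 = 0.0379 → 3.79 %.

≈ 3.79 %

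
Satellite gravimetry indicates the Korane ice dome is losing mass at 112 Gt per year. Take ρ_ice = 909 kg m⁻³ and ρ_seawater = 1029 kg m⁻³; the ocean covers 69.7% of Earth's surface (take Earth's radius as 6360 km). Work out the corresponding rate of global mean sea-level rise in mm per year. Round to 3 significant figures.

ρ_w = 1029 kg m⁻³. Annual water volume added = 112 Gt / ρ_w = 1.120×10^14 kg / 1029 kg m⁻³ = 1.088×10^11 m³.
Δh per year = 1.088×10^11 / 3.54×10^14 = 3.07×10^-4 m = 0.307 mm.

≈ 0.307 mm/yr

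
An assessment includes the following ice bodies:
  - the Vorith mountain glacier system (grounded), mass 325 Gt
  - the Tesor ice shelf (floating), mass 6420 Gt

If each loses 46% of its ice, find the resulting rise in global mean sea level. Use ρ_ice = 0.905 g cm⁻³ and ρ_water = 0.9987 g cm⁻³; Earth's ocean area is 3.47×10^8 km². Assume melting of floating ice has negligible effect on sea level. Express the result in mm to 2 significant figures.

≈ 0.43 mm

Vorith: 0.46 × 325 Gt = 1.495×10^14 kg; dividing by ρ_w = 0.9987 g cm⁻³ = 998.7 kg m⁻³ gives 1.497×10^11 m³ of water.
The Tesor ice shelf is floating and already displaces its own weight of water, so its melt adds essentially nothing to sea level.
Total added water ≈ 1.497×10^11 m³ over 3.47×10^14 m² → Δh = 4.31×10^-4 m = 0.43 mm.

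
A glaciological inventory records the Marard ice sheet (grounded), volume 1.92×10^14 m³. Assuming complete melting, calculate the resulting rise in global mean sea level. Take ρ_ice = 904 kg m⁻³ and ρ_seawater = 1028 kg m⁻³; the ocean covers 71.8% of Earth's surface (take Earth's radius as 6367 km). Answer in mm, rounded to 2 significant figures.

≈ 460 mm

Marard: 1.92×10^14 m³ × (904/1028) = 1.688×10^14 m³ of water.
Spread over 3.66×10^14 m² of ocean, Δh = 1.688×10^14 / 3.66×10^14 = 0.462 m = 460 mm.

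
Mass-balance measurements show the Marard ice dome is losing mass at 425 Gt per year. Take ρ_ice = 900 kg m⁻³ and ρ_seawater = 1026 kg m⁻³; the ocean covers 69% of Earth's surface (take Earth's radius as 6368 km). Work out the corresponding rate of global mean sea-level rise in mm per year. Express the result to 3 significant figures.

≈ 1.18 mm/yr

ρ_w = 1026 kg m⁻³. Annual water volume added = 425 Gt / ρ_w = 4.250×10^14 kg / 1026 kg m⁻³ = 4.142×10^11 m³.
Δh per year = 4.142×10^11 / 3.52×10^14 = 1.18×10^-3 m = 1.18 mm.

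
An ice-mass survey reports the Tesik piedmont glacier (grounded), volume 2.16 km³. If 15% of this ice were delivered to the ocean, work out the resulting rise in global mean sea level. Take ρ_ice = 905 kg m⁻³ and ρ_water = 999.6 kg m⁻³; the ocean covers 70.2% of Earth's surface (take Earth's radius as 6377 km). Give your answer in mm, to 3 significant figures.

≈ 8.18×10^-4 mm

Tesik: 0.15 × 2.16 km³ × (905/999.6) = 0.2933 km³ of water.
Spread over 3.59×10^14 m² of ocean, Δh = 2.933×10^8 / 3.59×10^14 = 8.18×10^-7 m = 8.18×10^-4 mm.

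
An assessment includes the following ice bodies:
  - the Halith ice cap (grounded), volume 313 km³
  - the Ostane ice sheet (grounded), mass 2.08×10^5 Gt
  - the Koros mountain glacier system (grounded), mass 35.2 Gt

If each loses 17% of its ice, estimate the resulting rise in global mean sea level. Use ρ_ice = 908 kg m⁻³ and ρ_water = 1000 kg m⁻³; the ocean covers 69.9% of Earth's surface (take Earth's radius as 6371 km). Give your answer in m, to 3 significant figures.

≈ 0.0993 m

Halith: 0.17 × 313 km³ × (908/1000) = 48.31 km³ of water.
Ostane: 0.17 × 2.08×10^5 Gt = 3.536×10^16 kg; dividing by ρ_w = 1000 kg m⁻³ gives 3.536×10^13 m³ of water.
Koros: 0.17 × 35.2 Gt = 5.984×10^12 kg; dividing by ρ_w = 1000 kg m⁻³ gives 5.984×10^9 m³ of water.
Total added water ≈ 3.541×10^13 m³ over 3.57×10^14 m² → Δh = 0.0993 m.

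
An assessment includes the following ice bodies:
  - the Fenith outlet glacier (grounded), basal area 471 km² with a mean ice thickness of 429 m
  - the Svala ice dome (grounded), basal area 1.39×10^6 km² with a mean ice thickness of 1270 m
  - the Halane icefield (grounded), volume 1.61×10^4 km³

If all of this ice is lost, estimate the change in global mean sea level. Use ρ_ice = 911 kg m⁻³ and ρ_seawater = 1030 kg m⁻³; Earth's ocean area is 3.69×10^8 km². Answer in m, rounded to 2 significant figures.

≈ 4.3 m

Fenith: ice volume = 471 km² × 429 m = 202.1 km³; 202.1 × (911/1030) = 178.7 km³ of water.
Svala: ice volume = 1.39×10^6 km² × 1270 m = 1.765×10^6 km³; 1.765×10^6 × (911/1030) = 1.561×10^6 km³ of water.
Halane: 1.61×10^4 km³ × (911/1030) = 1.424×10^4 km³ of water.
Total added water ≈ 1.576×10^15 m³ over 3.69×10^14 m² → Δh = 4.27 m.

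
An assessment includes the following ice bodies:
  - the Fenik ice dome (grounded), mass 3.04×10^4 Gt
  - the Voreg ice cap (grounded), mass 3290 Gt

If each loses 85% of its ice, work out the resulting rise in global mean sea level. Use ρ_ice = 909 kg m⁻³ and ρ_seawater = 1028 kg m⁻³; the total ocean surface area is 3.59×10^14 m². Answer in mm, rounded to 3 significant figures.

Fenik: 0.85 × 3.04×10^4 Gt = 2.584×10^16 kg; dividing by ρ_w = 1028 kg m⁻³ gives 2.514×10^13 m³ of water.
Voreg: 0.85 × 3290 Gt = 2.796×10^15 kg; dividing by ρ_w = 1028 kg m⁻³ gives 2.720×10^12 m³ of water.
Total added water ≈ 2.786×10^13 m³ over 3.59×10^14 m² → Δh = 0.0776 m = 77.6 mm.

≈ 77.6 mm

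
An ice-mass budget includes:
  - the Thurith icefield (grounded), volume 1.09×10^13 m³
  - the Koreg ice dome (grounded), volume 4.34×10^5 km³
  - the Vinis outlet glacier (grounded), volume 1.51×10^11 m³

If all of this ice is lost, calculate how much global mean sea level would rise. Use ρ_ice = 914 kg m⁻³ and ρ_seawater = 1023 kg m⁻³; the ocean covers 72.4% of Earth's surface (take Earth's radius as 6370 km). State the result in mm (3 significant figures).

≈ 1080 mm

Thurith: 1.09×10^13 m³ × (914/1023) = 9.739×10^12 m³ of water.
Koreg: 4.34×10^5 km³ × (914/1023) = 3.878×10^5 km³ of water.
Vinis: 1.51×10^11 m³ × (914/1023) = 1.349×10^11 m³ of water.
Total added water ≈ 3.976×10^14 m³ over 3.69×10^14 m² → Δh = 1.08 m = 1080 mm.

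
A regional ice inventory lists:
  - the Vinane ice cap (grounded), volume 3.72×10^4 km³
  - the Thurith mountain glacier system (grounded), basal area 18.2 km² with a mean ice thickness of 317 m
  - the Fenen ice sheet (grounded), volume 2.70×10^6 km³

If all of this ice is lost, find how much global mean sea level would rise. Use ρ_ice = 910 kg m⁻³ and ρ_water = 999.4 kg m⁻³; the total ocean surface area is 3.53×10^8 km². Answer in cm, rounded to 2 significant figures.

Vinane: 3.72×10^4 km³ × (910/999.4) = 3.387×10^4 km³ of water.
Thurith: ice volume = 18.2 km² × 317 m = 5.769 km³; 5.769 × (910/999.4) = 5.253 km³ of water.
Fenen: 2.70×10^6 km³ × (910/999.4) = 2.458×10^6 km³ of water.
Total added water ≈ 2.492×10^15 m³ over 3.53×10^14 m² → Δh = 7.06 m = 710 cm.

≈ 710 cm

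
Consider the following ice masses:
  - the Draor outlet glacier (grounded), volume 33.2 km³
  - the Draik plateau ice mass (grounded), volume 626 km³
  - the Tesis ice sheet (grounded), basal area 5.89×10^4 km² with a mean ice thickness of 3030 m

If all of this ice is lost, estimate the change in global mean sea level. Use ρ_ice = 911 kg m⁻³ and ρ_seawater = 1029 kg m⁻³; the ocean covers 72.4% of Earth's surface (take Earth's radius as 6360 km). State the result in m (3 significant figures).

≈ 0.431 m

Draor: 33.2 km³ × (911/1029) = 29.39 km³ of water.
Draik: 626 km³ × (911/1029) = 554.2 km³ of water.
Tesis: ice volume = 5.89×10^4 km² × 3030 m = 1.785×10^5 km³; 1.785×10^5 × (911/1029) = 1.580×10^5 km³ of water.
Total added water ≈ 1.586×10^14 m³ over 3.68×10^14 m² → Δh = 0.431 m.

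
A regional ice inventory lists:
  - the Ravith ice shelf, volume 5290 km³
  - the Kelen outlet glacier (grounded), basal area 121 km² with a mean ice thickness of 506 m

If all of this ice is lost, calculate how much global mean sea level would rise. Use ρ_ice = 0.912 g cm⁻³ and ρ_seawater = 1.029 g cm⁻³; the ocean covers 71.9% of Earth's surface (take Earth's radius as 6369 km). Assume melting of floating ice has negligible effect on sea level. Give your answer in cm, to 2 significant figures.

≈ 0.015 cm

The Ravith ice shelf is floating and already displaces its own weight of water, so its melt adds essentially nothing to sea level.
Kelen: ice volume = 121 km² × 506 m = 61.23 km³; 61.23 × (912/1029) = 54.26 km³ of water.
Total added water ≈ 5.426×10^10 m³ over 3.67×10^14 m² → Δh = 1.48×10^-4 m = 0.015 cm.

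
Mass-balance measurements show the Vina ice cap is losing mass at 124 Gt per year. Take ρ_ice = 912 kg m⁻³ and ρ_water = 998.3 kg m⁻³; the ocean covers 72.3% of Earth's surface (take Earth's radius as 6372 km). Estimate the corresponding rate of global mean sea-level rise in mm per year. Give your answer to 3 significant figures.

≈ 0.337 mm/yr

ρ_w = 998.3 kg m⁻³. Annual water volume added = 124 Gt / ρ_w = 1.240×10^14 kg / 998.3 kg m⁻³ = 1.242×10^11 m³.
Δh per year = 1.242×10^11 / 3.69×10^14 = 3.37×10^-4 m = 0.337 mm.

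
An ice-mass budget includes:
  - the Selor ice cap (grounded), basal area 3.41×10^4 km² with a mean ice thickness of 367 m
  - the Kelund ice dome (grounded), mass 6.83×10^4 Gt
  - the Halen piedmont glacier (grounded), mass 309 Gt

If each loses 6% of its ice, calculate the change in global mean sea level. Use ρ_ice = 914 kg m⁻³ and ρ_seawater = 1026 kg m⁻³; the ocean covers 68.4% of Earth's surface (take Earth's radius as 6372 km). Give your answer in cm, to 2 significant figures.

Selor: ice volume = 3.41×10^4 km² × 367 m = 1.251×10^4 km³; 0.06 × 1.251×10^4 × (914/1026) = 668.9 km³ of water.
Kelund: 0.06 × 6.83×10^4 Gt = 4.098×10^15 kg; dividing by ρ_w = 1026 kg m⁻³ gives 3.994×10^12 m³ of water.
Halen: 0.06 × 309 Gt = 1.854×10^13 kg; dividing by ρ_w = 1026 kg m⁻³ gives 1.807×10^10 m³ of water.
Total added water ≈ 4.681×10^12 m³ over 3.49×10^14 m² → Δh = 0.0134 m = 1.3 cm.

≈ 1.3 cm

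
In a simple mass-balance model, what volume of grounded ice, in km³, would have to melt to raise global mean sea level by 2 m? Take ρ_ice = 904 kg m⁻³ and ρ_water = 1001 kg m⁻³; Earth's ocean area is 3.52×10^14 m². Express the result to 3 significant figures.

≈ 7.80×10^5 km³

Required water volume = Δh × A = 2 m × 3.52×10^14 m² = 7.040×10^14 m³ = 7.040×10^5 km³.
Ice volume = water volume × ρ_w/ρ_ice = 7.040×10^5 × 1001/904 = 7.80×10^5 km³.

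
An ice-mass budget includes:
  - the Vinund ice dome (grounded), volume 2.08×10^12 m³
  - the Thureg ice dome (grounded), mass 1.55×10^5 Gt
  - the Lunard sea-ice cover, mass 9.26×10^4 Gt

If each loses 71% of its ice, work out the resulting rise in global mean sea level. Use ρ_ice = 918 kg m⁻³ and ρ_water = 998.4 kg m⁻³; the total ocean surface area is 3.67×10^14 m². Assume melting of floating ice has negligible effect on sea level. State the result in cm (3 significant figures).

Vinund: 0.71 × 2.08×10^12 m³ × (918/998.4) = 1.358×10^12 m³ of water.
Thureg: 0.71 × 1.55×10^5 Gt = 1.100×10^17 kg; dividing by ρ_w = 998.4 kg m⁻³ gives 1.102×10^14 m³ of water.
The Lunard sea-ice cover is floating and already displaces its own weight of water, so its melt adds essentially nothing to sea level.
Total added water ≈ 1.116×10^14 m³ over 3.67×10^14 m² → Δh = 0.304 m = 30.4 cm.

≈ 30.4 cm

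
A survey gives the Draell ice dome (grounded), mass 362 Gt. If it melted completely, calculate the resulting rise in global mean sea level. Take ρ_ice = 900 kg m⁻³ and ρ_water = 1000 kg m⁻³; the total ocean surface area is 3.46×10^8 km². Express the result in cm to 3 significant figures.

Draell: 362 Gt = 3.620×10^14 kg; dividing by ρ_w = 1000 kg m⁻³ gives 3.620×10^11 m³ of water.
Spread over 3.46×10^14 m² of ocean, Δh = 3.620×10^11 / 3.46×10^14 = 1.05×10^-3 m = 0.105 cm.

≈ 0.105 cm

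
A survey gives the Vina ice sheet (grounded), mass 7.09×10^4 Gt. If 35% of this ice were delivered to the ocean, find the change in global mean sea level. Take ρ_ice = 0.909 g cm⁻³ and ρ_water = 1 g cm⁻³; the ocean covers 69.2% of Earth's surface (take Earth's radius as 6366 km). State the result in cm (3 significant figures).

Vina: 0.35 × 7.09×10^4 Gt = 2.482×10^16 kg; dividing by ρ_w = 1 g cm⁻³ = 1000 kg m⁻³ gives 2.482×10^13 m³ of water.
Spread over 3.52×10^14 m² of ocean, Δh = 2.482×10^13 / 3.52×10^14 = 0.0704 m = 7.04 cm.

≈ 7.04 cm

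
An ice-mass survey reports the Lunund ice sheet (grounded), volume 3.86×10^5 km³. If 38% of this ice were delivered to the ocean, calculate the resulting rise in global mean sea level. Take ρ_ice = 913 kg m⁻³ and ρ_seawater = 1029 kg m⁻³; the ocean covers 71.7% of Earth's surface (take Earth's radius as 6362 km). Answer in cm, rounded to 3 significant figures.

Lunund: 0.38 × 3.86×10^5 km³ × (913/1029) = 1.301×10^5 km³ of water.
Spread over 3.65×10^14 m² of ocean, Δh = 1.301×10^14 / 3.65×10^14 = 0.357 m = 35.7 cm.

≈ 35.7 cm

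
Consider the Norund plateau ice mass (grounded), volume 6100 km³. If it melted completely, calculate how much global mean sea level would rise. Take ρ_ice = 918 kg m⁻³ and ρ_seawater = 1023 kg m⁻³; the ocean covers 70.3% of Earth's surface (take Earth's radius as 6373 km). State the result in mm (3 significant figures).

Norund: 6100 km³ × (918/1023) = 5474 km³ of water.
Spread over 3.59×10^14 m² of ocean, Δh = 5.474×10^12 / 3.59×10^14 = 0.0153 m = 15.3 mm.

≈ 15.3 mm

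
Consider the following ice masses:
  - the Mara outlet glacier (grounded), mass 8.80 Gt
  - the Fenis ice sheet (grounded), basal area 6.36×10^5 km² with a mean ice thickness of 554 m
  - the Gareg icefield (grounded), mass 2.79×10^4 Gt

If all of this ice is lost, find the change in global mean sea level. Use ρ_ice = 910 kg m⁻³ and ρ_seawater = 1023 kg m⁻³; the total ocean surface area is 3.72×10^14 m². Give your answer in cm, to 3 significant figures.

≈ 91.6 cm

Mara: 8.80 Gt = 8.800×10^12 kg; dividing by ρ_w = 1023 kg m⁻³ gives 8.602×10^9 m³ of water.
Fenis: ice volume = 6.36×10^5 km² × 554 m = 3.523×10^5 km³; 3.523×10^5 × (910/1023) = 3.134×10^5 km³ of water.
Gareg: 2.79×10^4 Gt = 2.790×10^16 kg; dividing by ρ_w = 1023 kg m⁻³ gives 2.727×10^13 m³ of water.
Total added water ≈ 3.407×10^14 m³ over 3.72×10^14 m² → Δh = 0.916 m = 91.6 cm.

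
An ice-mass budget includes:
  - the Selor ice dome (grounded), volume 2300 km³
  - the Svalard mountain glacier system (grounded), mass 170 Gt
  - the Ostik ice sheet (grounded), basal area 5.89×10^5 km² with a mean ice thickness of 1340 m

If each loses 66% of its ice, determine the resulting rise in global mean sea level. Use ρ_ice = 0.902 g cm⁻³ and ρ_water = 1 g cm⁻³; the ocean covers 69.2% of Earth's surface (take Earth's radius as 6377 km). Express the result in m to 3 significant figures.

≈ 1.33 m

Selor: 0.66 × 2300 km³ × (902/1000) = 1369 km³ of water.
Svalard: 0.66 × 170 Gt = 1.122×10^14 kg; dividing by ρ_w = 1 g cm⁻³ = 1000 kg m⁻³ gives 1.122×10^11 m³ of water.
Ostik: ice volume = 5.89×10^5 km² × 1340 m = 7.893×10^5 km³; 0.66 × 7.893×10^5 × (902/1000) = 4.699×10^5 km³ of water.
Total added water ≈ 4.713×10^14 m³ over 3.54×10^14 m² → Δh = 1.33 m.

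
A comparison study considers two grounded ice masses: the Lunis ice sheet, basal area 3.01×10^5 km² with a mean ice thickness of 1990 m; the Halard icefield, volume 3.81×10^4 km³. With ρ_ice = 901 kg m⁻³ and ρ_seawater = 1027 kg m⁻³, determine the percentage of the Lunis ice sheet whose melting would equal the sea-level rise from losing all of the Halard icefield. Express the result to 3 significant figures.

Equal sea-level rise means equal mass of meltwater, i.e. equal mass of ice lost.
Ice mass of Halard: 3.433×10^16 kg; ice mass of Lunis: 5.397×10^17 kg.
Fraction required = 3.433×10^16 / 5.397×10^17 = 0.0636 → 6.36 %.

≈ 6.36 %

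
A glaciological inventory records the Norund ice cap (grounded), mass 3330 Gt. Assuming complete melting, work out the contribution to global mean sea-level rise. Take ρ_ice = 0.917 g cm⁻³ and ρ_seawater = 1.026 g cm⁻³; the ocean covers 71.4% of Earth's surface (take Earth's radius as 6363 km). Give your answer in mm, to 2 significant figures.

≈ 8.9 mm

Norund: 3330 Gt = 3.330×10^15 kg; dividing by ρ_w = 1.026 g cm⁻³ = 1026 kg m⁻³ gives 3.246×10^12 m³ of water.
Spread over 3.63×10^14 m² of ocean, Δh = 3.246×10^12 / 3.63×10^14 = 8.93×10^-3 m = 8.9 mm.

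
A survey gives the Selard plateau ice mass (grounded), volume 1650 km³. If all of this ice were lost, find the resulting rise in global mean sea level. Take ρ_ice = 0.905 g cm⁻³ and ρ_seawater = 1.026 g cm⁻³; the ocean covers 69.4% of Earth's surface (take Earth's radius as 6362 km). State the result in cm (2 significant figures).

≈ 0.41 cm

Selard: 1650 km³ × (905/1026) = 1455 km³ of water.
Spread over 3.53×10^14 m² of ocean, Δh = 1.455×10^12 / 3.53×10^14 = 4.12×10^-3 m = 0.41 cm.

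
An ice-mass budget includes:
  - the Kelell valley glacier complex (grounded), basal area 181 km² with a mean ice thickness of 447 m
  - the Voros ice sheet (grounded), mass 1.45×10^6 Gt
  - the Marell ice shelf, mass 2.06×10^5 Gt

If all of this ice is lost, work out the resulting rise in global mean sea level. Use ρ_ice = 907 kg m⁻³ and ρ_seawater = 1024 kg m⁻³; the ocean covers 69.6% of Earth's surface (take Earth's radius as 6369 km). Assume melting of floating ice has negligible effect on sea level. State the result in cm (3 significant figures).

Kelell: ice volume = 181 km² × 447 m = 80.91 km³; 80.91 × (907/1024) = 71.66 km³ of water.
Voros: 1.45×10^6 Gt = 1.450×10^18 kg; dividing by ρ_w = 1024 kg m⁻³ gives 1.416×10^15 m³ of water.
The Marell ice shelf is floating and already displaces its own weight of water, so its melt adds essentially nothing to sea level.
Total added water ≈ 1.416×10^15 m³ over 3.55×10^14 m² → Δh = 3.99 m = 399 cm.

≈ 399 cm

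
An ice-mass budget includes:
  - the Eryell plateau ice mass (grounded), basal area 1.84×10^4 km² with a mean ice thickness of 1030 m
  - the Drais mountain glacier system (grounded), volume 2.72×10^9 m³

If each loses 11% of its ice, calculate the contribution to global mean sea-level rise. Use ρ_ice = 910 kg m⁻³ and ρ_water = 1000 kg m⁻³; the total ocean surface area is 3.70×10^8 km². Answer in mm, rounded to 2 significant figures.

≈ 5.1 mm

Eryell: ice volume = 1.84×10^4 km² × 1030 m = 1.895×10^4 km³; 0.11 × 1.895×10^4 × (910/1000) = 1897 km³ of water.
Drais: 0.11 × 2.72×10^9 m³ × (910/1000) = 2.723×10^8 m³ of water.
Total added water ≈ 1.897×10^12 m³ over 3.70×10^14 m² → Δh = 5.13×10^-3 m = 5.1 mm.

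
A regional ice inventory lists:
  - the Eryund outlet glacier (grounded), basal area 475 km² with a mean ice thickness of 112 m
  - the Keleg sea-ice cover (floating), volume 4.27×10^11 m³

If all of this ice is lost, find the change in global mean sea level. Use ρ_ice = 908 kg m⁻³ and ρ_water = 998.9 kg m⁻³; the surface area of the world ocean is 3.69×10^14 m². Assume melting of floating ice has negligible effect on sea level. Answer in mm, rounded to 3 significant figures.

Eryund: ice volume = 475 km² × 112 m = 53.20 km³; 53.20 × (908/998.9) = 48.36 km³ of water.
The Keleg sea-ice cover is floating and already displaces its own weight of water, so its melt adds essentially nothing to sea level.
Total added water ≈ 4.836×10^10 m³ over 3.69×10^14 m² → Δh = 1.31×10^-4 m = 0.131 mm.

≈ 0.131 mm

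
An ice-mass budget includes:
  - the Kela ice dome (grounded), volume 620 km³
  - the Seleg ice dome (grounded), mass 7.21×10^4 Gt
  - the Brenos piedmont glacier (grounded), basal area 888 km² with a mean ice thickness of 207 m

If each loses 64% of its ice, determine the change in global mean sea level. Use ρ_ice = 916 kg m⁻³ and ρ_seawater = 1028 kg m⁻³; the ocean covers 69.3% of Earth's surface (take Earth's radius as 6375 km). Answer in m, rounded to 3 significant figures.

Kela: 0.64 × 620 km³ × (916/1028) = 353.6 km³ of water.
Seleg: 0.64 × 7.21×10^4 Gt = 4.614×10^16 kg; dividing by ρ_w = 1028 kg m⁻³ gives 4.489×10^13 m³ of water.
Brenos: ice volume = 888 km² × 207 m = 183.8 km³; 0.64 × 183.8 × (916/1028) = 104.8 km³ of water.
Total added water ≈ 4.535×10^13 m³ over 3.54×10^14 m² → Δh = 0.128 m.

≈ 0.128 m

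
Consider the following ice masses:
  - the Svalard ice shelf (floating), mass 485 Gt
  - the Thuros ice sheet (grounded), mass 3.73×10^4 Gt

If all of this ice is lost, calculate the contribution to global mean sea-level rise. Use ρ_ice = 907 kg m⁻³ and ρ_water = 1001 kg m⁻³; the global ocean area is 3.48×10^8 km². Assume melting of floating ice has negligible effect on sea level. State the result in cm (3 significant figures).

≈ 10.7 cm

The Svalard ice shelf is floating and already displaces its own weight of water, so its melt adds essentially nothing to sea level.
Thuros: 3.73×10^4 Gt = 3.730×10^16 kg; dividing by ρ_w = 1001 kg m⁻³ gives 3.726×10^13 m³ of water.
Total added water ≈ 3.726×10^13 m³ over 3.48×10^14 m² → Δh = 0.107 m = 10.7 cm.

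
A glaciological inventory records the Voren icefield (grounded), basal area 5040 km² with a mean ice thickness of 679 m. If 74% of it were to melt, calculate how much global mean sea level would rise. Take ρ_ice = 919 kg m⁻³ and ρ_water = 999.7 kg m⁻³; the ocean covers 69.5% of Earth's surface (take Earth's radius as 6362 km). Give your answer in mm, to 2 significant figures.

≈ 6.6 mm

Voren: ice volume = 5040 km² × 679 m = 3422 km³; 0.74 × 3422 × (919/999.7) = 2328 km³ of water.
Spread over 3.53×10^14 m² of ocean, Δh = 2.328×10^12 / 3.53×10^14 = 6.59×10^-3 m = 6.6 mm.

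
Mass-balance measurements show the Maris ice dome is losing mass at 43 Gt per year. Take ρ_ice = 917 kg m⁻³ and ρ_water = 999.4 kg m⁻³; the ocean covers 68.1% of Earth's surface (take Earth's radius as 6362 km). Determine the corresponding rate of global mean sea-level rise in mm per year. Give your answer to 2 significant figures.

≈ 0.12 mm/yr

ρ_w = 999.4 kg m⁻³. Annual water volume added = 43 Gt / ρ_w = 4.300×10^13 kg / 999.4 kg m⁻³ = 4.303×10^10 m³.
Δh per year = 4.303×10^10 / 3.46×10^14 = 1.24×10^-4 m = 0.12 mm.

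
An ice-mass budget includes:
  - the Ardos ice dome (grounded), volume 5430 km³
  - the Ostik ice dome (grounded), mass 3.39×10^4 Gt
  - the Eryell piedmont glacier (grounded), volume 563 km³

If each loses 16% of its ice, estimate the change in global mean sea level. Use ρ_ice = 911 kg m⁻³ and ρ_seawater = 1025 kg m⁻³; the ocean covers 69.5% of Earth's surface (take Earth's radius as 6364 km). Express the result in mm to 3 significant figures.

≈ 17.4 mm

Ardos: 0.16 × 5430 km³ × (911/1025) = 772.2 km³ of water.
Ostik: 0.16 × 3.39×10^4 Gt = 5.424×10^15 kg; dividing by ρ_w = 1025 kg m⁻³ gives 5.292×10^12 m³ of water.
Eryell: 0.16 × 563 km³ × (911/1025) = 80.06 km³ of water.
Total added water ≈ 6.144×10^12 m³ over 3.54×10^14 m² → Δh = 0.0174 m = 17.4 mm.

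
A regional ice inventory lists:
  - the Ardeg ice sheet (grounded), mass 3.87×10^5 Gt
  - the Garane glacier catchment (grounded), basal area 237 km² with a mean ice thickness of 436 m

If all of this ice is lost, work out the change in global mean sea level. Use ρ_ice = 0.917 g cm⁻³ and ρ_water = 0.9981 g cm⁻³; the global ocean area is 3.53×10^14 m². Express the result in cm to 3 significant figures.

Ardeg: 3.87×10^5 Gt = 3.870×10^17 kg; dividing by ρ_w = 0.9981 g cm⁻³ = 998.1 kg m⁻³ gives 3.877×10^14 m³ of water.
Garane: ice volume = 237 km² × 436 m = 103.3 km³; 103.3 × (917/998.1) = 94.94 km³ of water.
Total added water ≈ 3.878×10^14 m³ over 3.53×10^14 m² → Δh = 1.10 m = 110 cm.

≈ 110 cm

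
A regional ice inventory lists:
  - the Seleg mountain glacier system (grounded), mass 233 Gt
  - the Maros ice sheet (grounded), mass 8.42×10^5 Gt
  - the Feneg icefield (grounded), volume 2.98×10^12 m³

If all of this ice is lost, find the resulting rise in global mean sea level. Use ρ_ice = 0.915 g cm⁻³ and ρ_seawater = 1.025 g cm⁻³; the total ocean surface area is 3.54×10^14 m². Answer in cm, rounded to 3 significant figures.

Seleg: 233 Gt = 2.330×10^14 kg; dividing by ρ_w = 1.025 g cm⁻³ = 1025 kg m⁻³ gives 2.273×10^11 m³ of water.
Maros: 8.42×10^5 Gt = 8.420×10^17 kg; dividing by ρ_w = 1025 kg m⁻³ gives 8.215×10^14 m³ of water.
Feneg: 2.98×10^12 m³ × (915/1025) = 2.660×10^12 m³ of water.
Total added water ≈ 8.244×10^14 m³ over 3.54×10^14 m² → Δh = 2.33 m = 233 cm.

≈ 233 cm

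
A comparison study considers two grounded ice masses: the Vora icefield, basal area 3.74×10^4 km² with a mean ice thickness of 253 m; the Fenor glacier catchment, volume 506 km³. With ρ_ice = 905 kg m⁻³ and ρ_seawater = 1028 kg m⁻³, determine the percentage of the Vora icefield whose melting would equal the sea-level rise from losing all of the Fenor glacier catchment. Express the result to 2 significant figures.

≈ 5.3 %

Equal sea-level rise means equal mass of meltwater, i.e. equal mass of ice lost.
Ice mass of Fenor: 4.579×10^14 kg; ice mass of Vora: 8.563×10^15 kg.
Fraction required = 4.579×10^14 / 8.563×10^15 = 0.0535 → 5.3 %.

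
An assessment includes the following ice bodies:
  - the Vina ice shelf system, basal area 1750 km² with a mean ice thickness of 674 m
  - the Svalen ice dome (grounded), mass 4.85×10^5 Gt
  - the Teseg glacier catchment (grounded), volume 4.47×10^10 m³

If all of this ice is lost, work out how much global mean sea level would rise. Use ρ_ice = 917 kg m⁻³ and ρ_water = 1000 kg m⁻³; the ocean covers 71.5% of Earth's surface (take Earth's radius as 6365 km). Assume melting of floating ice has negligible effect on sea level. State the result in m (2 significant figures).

≈ 1.3 m

The Vina ice shelf system is floating and already displaces its own weight of water, so its melt adds essentially nothing to sea level.
Svalen: 4.85×10^5 Gt = 4.850×10^17 kg; dividing by ρ_w = 1000 kg m⁻³ gives 4.850×10^14 m³ of water.
Teseg: 4.47×10^10 m³ × (917/1000) = 4.099×10^10 m³ of water.
Total added water ≈ 4.850×10^14 m³ over 3.64×10^14 m² → Δh = 1.33 m.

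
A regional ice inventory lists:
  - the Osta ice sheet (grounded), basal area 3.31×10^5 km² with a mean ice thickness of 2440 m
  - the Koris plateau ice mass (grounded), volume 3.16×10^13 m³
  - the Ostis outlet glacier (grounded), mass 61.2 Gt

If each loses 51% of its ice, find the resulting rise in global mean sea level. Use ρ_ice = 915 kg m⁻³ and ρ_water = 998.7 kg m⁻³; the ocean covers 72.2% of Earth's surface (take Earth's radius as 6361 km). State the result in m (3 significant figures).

≈ 1.07 m

Osta: ice volume = 3.31×10^5 km² × 2440 m = 8.076×10^5 km³; 0.51 × 8.076×10^5 × (915/998.7) = 3.774×10^5 km³ of water.
Koris: 0.51 × 3.16×10^13 m³ × (915/998.7) = 1.477×10^13 m³ of water.
Ostis: 0.51 × 61.2 Gt = 3.121×10^13 kg; dividing by ρ_w = 998.7 kg m⁻³ gives 3.125×10^10 m³ of water.
Total added water ≈ 3.922×10^14 m³ over 3.67×10^14 m² → Δh = 1.07 m.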